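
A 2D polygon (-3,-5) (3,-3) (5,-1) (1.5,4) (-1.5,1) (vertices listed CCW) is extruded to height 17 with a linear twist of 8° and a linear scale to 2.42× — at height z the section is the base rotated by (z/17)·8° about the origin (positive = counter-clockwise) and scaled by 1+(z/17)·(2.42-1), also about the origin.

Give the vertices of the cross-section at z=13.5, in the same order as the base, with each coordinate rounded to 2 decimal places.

t = z/height = 13.5/17 = 0.794118
s = 1 + (scale-1)·z/height = 1 + (2.42-1)·13.5/17 = 2.127647
θ = twist·z/height = 8°·13.5/17 = 6.3529° = 0.110880 rad
cos θ = 0.993859, sin θ = 0.110653 (intermediates below are computed at full precision and shown rounded to 5 d.p.)
v1: (-3,-5) → rotate → (-2.42831,-5.30125) → ×s → (-5.16660,-11.27920) → (-5.17,-11.28)
v2: (3,-3) → rotate → (3.31354,-2.64962) → ×s → (7.05003,-5.63745) → (7.05,-5.64)
v3: (5,-1) → rotate → (5.07995,-0.44060) → ×s → (10.80834,-0.93743) → (10.81,-0.94)
v4: (1.5,4) → rotate → (1.04818,4.14142) → ×s → (2.23015,8.81147) → (2.23,8.81)
v5: (-1.5,1) → rotate → (-1.60144,0.82788) → ×s → (-3.40730,1.76144) → (-3.41,1.76)

Cross-section at z=13.5: (-5.17,-11.28) (7.05,-5.64) (10.81,-0.94) (2.23,8.81) (-3.41,1.76)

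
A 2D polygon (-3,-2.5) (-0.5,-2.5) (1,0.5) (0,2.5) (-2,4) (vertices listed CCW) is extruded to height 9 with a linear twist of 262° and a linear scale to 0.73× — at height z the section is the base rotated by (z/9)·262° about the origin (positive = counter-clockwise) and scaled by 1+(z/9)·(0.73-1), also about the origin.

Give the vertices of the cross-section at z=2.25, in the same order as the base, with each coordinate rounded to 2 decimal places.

Cross-section at z=2.25: (0.96,-3.51) (1.93,-1.39) (-0.04,1.04) (-2.12,0.97) (-4.17,-0.15)

t = z/height = 2.25/9 = 0.25
s = 1 + (scale-1)·z/height = 1 + (0.73-1)·2.25/9 = 0.932500
θ = twist·z/height = 262°·2.25/9 = 65.5000° = 1.143191 rad
cos θ = 0.414693, sin θ = 0.909961 (intermediates below are computed at full precision and shown rounded to 5 d.p.)
v1: (-3,-2.5) → rotate → (1.03082,-3.76662) → ×s → (0.96124,-3.51237) → (0.96,-3.51)
v2: (-0.5,-2.5) → rotate → (2.06756,-1.49171) → ×s → (1.92800,-1.39102) → (1.93,-1.39)
v3: (1,0.5) → rotate → (-0.04029,1.11731) → ×s → (-0.03757,1.04189) → (-0.04,1.04)
v4: (0,2.5) → rotate → (-2.27490,1.03673) → ×s → (-2.12135,0.96675) → (-2.12,0.97)
v5: (-2,4) → rotate → (-4.46923,-0.16115) → ×s → (-4.16756,-0.15027) → (-4.17,-0.15)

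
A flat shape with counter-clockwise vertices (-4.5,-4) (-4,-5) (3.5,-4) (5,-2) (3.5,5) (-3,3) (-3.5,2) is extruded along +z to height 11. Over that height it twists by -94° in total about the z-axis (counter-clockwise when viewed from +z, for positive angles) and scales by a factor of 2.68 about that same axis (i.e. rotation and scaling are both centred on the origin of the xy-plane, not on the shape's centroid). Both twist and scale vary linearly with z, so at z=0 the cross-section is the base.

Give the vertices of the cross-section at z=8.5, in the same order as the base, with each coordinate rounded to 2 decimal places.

Cross-section at z=8.5: (-11.86,7.13) (-13.71,5.34) (-6.37,-10.42) (-0.96,-12.34) (13.37,-4.25) (4.52,8.64) (1.99,9.05)

t = z/height = 8.5/11 = 0.772727
s = 1 + (scale-1)·z/height = 1 + (2.68-1)·8.5/11 = 2.298182
θ = twist·z/height = -94°·8.5/11 = -72.6364° = -1.267744 rad
cos θ = 0.298435, sin θ = -0.954430 (intermediates below are computed at full precision and shown rounded to 5 d.p.)
v1: (-4.5,-4) → rotate → (-5.16068,3.10119) → ×s → (-11.86018,7.12711) → (-11.86,7.13)
v2: (-4,-5) → rotate → (-5.96589,2.32554) → ×s → (-13.71070,5.34452) → (-13.71,5.34)
v3: (3.5,-4) → rotate → (-2.77320,-4.53425) → ×s → (-6.37331,-10.42052) → (-6.37,-10.42)
v4: (5,-2) → rotate → (-0.41668,-5.36902) → ×s → (-0.95762,-12.33898) → (-0.96,-12.34)
v5: (3.5,5) → rotate → (5.81667,-1.84833) → ×s → (13.36777,-4.24780) → (13.37,-4.25)
v6: (-3,3) → rotate → (1.96798,3.75860) → ×s → (4.52279,8.63793) → (4.52,8.64)
v7: (-3.5,2) → rotate → (0.86434,3.93737) → ×s → (1.98640,9.04880) → (1.99,9.05)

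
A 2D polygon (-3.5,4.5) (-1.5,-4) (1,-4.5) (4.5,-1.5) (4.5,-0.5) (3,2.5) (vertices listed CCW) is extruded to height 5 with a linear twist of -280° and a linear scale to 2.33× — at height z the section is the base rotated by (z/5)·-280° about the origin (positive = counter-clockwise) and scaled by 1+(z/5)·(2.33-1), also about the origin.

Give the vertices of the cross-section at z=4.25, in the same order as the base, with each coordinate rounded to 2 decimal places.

t = z/height = 4.25/5 = 0.85
s = 1 + (scale-1)·z/height = 1 + (2.33-1)·4.25/5 = 2.130500
θ = twist·z/height = -280°·4.25/5 = -238.0000° = -4.153884 rad
cos θ = -0.529919, sin θ = 0.848048 (intermediates below are computed at full precision and shown rounded to 5 d.p.)
v1: (-3.5,4.5) → rotate → (-1.96150,-5.35281) → ×s → (-4.17897,-11.40415) → (-4.18,-11.40)
v2: (-1.5,-4) → rotate → (4.18707,0.84760) → ×s → (8.92056,1.80582) → (8.92,1.81)
v3: (1,-4.5) → rotate → (3.28630,3.23268) → ×s → (7.00146,6.88723) → (7.00,6.89)
v4: (4.5,-1.5) → rotate → (-1.11256,4.61110) → ×s → (-2.37032,9.82394) → (-2.37,9.82)
v5: (4.5,-0.5) → rotate → (-1.96061,4.08118) → ×s → (-4.17709,8.69495) → (-4.18,8.69)
v6: (3,2.5) → rotate → (-3.70988,1.21935) → ×s → (-7.90390,2.59782) → (-7.90,2.60)

Cross-section at z=4.25: (-4.18,-11.40) (8.92,1.81) (7.00,6.89) (-2.37,9.82) (-4.18,8.69) (-7.90,2.60)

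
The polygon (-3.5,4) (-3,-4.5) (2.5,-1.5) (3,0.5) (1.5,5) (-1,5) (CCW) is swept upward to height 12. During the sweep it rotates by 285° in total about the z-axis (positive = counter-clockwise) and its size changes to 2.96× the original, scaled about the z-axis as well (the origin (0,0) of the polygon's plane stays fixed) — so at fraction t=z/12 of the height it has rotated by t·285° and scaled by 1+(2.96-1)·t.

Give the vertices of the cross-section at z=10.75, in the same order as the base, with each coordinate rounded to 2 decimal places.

t = z/height = 10.75/12 = 0.895833
s = 1 + (scale-1)·z/height = 1 + (2.96-1)·10.75/12 = 2.755833
θ = twist·z/height = 285°·10.75/12 = 255.3125° = 4.456044 rad
cos θ = -0.253547, sin θ = -0.967323 (intermediates below are computed at full precision and shown rounded to 5 d.p.)
v1: (-3.5,4) → rotate → (4.75671,2.37144) → ×s → (13.10869,6.53530) → (13.11,6.54)
v2: (-3,-4.5) → rotate → (-3.59231,4.04293) → ×s → (-9.89982,11.14164) → (-9.90,11.14)
v3: (2.5,-1.5) → rotate → (-2.08485,-2.03799) → ×s → (-5.74550,-5.61635) → (-5.75,-5.62)
v4: (3,0.5) → rotate → (-0.27698,-3.02874) → ×s → (-0.76331,-8.34671) → (-0.76,-8.35)
v5: (1.5,5) → rotate → (4.45630,-2.71872) → ×s → (12.28081,-7.49234) → (12.28,-7.49)
v6: (-1,5) → rotate → (5.09016,-0.30041) → ×s → (14.02764,-0.82788) → (14.03,-0.83)

Cross-section at z=10.75: (13.11,6.54) (-9.90,11.14) (-5.75,-5.62) (-0.76,-8.35) (12.28,-7.49) (14.03,-0.83)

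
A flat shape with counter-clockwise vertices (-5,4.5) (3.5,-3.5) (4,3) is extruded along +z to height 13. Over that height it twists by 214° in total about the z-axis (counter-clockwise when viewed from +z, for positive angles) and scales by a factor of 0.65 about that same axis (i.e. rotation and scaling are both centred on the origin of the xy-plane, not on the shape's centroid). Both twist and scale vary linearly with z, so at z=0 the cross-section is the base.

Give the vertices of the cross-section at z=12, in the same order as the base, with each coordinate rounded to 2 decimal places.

t = z/height = 12/13 = 0.923077
s = 1 + (scale-1)·z/height = 1 + (0.65-1)·12/13 = 0.676923
θ = twist·z/height = 214°·12/13 = 197.5385° = 3.447697 rad
cos θ = -0.953515, sin θ = -0.301346 (intermediates below are computed at full precision and shown rounded to 5 d.p.)
v1: (-5,4.5) → rotate → (6.12363,-2.78409) → ×s → (4.14523,-1.88461) → (4.15,-1.88)
v2: (3.5,-3.5) → rotate → (-4.39201,2.28259) → ×s → (-2.97305,1.54514) → (-2.97,1.55)
v3: (4,3) → rotate → (-2.91002,-4.06593) → ×s → (-1.96986,-2.75232) → (-1.97,-2.75)

Cross-section at z=12: (4.15,-1.88) (-2.97,1.55) (-1.97,-2.75)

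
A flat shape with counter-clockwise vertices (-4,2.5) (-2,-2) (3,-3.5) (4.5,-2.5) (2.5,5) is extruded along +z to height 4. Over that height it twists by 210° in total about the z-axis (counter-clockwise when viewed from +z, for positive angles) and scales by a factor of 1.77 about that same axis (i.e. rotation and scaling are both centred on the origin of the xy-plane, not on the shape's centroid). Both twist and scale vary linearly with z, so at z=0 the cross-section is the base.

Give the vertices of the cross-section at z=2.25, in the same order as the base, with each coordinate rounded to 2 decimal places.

Cross-section at z=2.25: (-0.46,-6.74) (3.88,-1.18) (2.40,6.16) (0.12,7.38) (-8.01,-0.22)

t = z/height = 2.25/4 = 0.5625
s = 1 + (scale-1)·z/height = 1 + (1.77-1)·2.25/4 = 1.433125
θ = twist·z/height = 210°·2.25/4 = 118.1250° = 2.061670 rad
cos θ = -0.471397, sin θ = 0.881921 (intermediates below are computed at full precision and shown rounded to 5 d.p.)
v1: (-4,2.5) → rotate → (-0.31922,-4.70618) → ×s → (-0.45748,-6.74454) → (-0.46,-6.74)
v2: (-2,-2) → rotate → (2.70664,-0.82105) → ×s → (3.87895,-1.17667) → (3.88,-1.18)
v3: (3,-3.5) → rotate → (1.67253,4.29565) → ×s → (2.39695,6.15621) → (2.40,6.16)
v4: (4.5,-2.5) → rotate → (0.08352,5.14714) → ×s → (0.11969,7.37649) → (0.12,7.38)
v5: (2.5,5) → rotate → (-5.58810,-0.15218) → ×s → (-8.00844,-0.21809) → (-8.01,-0.22)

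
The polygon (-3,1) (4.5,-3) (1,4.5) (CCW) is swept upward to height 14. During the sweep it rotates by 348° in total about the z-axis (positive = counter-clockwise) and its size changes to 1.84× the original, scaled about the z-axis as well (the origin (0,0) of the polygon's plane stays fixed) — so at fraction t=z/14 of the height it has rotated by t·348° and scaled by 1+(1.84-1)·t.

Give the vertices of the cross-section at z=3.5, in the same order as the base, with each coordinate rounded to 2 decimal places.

Cross-section at z=3.5: (-1.40,-3.56) (3.91,5.25) (-5.37,1.49)

t = z/height = 3.5/14 = 0.25
s = 1 + (scale-1)·z/height = 1 + (1.84-1)·3.5/14 = 1.210000
θ = twist·z/height = 348°·3.5/14 = 87.0000° = 1.518436 rad
cos θ = 0.052336, sin θ = 0.998630 (intermediates below are computed at full precision and shown rounded to 5 d.p.)
v1: (-3,1) → rotate → (-1.15564,-2.94355) → ×s → (-1.39832,-3.56170) → (-1.40,-3.56)
v2: (4.5,-3) → rotate → (3.23140,4.33683) → ×s → (3.90999,5.24756) → (3.91,5.25)
v3: (1,4.5) → rotate → (-4.44150,1.23414) → ×s → (-5.37421,1.49331) → (-5.37,1.49)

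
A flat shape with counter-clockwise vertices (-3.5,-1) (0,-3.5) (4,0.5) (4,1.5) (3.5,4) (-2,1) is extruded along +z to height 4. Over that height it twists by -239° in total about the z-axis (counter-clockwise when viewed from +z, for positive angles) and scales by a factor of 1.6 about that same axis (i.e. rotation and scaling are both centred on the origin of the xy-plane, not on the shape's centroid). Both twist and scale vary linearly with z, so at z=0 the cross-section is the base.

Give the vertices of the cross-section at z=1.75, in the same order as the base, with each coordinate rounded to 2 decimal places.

Cross-section at z=1.75: (-0.11,4.59) (-4.28,1.11) (-0.66,-5.05) (0.56,-5.36) (3.78,-5.55) (1.86,2.13)

t = z/height = 1.75/4 = 0.4375
s = 1 + (scale-1)·z/height = 1 + (1.6-1)·1.75/4 = 1.262500
θ = twist·z/height = -239°·1.75/4 = -104.5625° = -1.824960 rad
cos θ = -0.251436, sin θ = -0.967874 (intermediates below are computed at full precision and shown rounded to 5 d.p.)
v1: (-3.5,-1) → rotate → (-0.08785,3.63899) → ×s → (-0.11091,4.59423) → (-0.11,4.59)
v2: (0,-3.5) → rotate → (-3.38756,0.88003) → ×s → (-4.27679,1.11103) → (-4.28,1.11)
v3: (4,0.5) → rotate → (-0.52181,-3.99721) → ×s → (-0.65878,-5.04648) → (-0.66,-5.05)
v4: (4,1.5) → rotate → (0.44607,-4.24865) → ×s → (0.56316,-5.36392) → (0.56,-5.36)
v5: (3.5,4) → rotate → (2.99147,-4.39330) → ×s → (3.77673,-5.54654) → (3.78,-5.55)
v6: (-2,1) → rotate → (1.47075,1.68431) → ×s → (1.85682,2.12644) → (1.86,2.13)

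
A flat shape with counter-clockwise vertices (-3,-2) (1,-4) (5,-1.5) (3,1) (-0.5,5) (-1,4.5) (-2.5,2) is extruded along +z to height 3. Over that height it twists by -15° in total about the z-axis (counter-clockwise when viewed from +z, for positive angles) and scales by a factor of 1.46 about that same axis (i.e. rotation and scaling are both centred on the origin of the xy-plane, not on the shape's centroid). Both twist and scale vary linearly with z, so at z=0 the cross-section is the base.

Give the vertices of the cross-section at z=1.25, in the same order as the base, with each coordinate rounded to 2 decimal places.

t = z/height = 1.25/3 = 0.416667
s = 1 + (scale-1)·z/height = 1 + (1.46-1)·1.25/3 = 1.191667
θ = twist·z/height = -15°·1.25/3 = -6.2500° = -0.109083 rad
cos θ = 0.994056, sin θ = -0.108867 (intermediates below are computed at full precision and shown rounded to 5 d.p.)
v1: (-3,-2) → rotate → (-3.19990,-1.66151) → ×s → (-3.81322,-1.97997) → (-3.81,-1.98)
v2: (1,-4) → rotate → (0.55859,-4.08509) → ×s → (0.66565,-4.86807) → (0.67,-4.87)
v3: (5,-1.5) → rotate → (4.80698,-2.03542) → ×s → (5.72832,-2.42554) → (5.73,-2.43)
v4: (3,1) → rotate → (3.09104,0.66746) → ×s → (3.68348,0.79538) → (3.68,0.80)
v5: (-0.5,5) → rotate → (0.04731,5.02472) → ×s → (0.05637,5.98779) → (0.06,5.99)
v6: (-1,4.5) → rotate → (-0.50416,4.58212) → ×s → (-0.60079,5.46036) → (-0.60,5.46)
v7: (-2.5,2) → rotate → (-2.26741,2.26028) → ×s → (-2.70199,2.69350) → (-2.70,2.69)

Cross-section at z=1.25: (-3.81,-1.98) (0.67,-4.87) (5.73,-2.43) (3.68,0.80) (0.06,5.99) (-0.60,5.46) (-2.70,2.69)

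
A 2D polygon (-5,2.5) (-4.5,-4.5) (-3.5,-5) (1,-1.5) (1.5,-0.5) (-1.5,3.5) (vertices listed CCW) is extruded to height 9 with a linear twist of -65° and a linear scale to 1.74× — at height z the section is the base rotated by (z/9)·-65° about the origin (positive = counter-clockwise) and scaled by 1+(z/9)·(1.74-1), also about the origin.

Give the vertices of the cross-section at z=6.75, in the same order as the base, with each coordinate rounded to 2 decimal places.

t = z/height = 6.75/9 = 0.75
s = 1 + (scale-1)·z/height = 1 + (1.74-1)·6.75/9 = 1.555000
θ = twist·z/height = -65°·6.75/9 = -48.7500° = -0.850848 rad
cos θ = 0.659346, sin θ = -0.751840 (intermediates below are computed at full precision and shown rounded to 5 d.p.)
v1: (-5,2.5) → rotate → (-1.41713,5.40756) → ×s → (-2.20364,8.40876) → (-2.20,8.41)
v2: (-4.5,-4.5) → rotate → (-6.35034,0.41622) → ×s → (-9.87477,0.64723) → (-9.87,0.65)
v3: (-3.5,-5) → rotate → (-6.06691,-0.66529) → ×s → (-9.43404,-1.03453) → (-9.43,-1.03)
v4: (1,-1.5) → rotate → (-0.46841,-1.74086) → ×s → (-0.72838,-2.70704) → (-0.73,-2.71)
v5: (1.5,-0.5) → rotate → (0.61310,-1.45743) → ×s → (0.95337,-2.26631) → (0.95,-2.27)
v6: (-1.5,3.5) → rotate → (1.64242,3.43547) → ×s → (2.55396,5.34216) → (2.55,5.34)

Cross-section at z=6.75: (-2.20,8.41) (-9.87,0.65) (-9.43,-1.03) (-0.73,-2.71) (0.95,-2.27) (2.55,5.34)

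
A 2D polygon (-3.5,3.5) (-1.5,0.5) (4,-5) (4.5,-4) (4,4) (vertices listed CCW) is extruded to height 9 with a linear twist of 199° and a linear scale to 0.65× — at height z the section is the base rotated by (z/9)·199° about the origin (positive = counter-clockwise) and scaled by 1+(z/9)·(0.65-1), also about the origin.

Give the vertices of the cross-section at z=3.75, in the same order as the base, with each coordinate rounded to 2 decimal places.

t = z/height = 3.75/9 = 0.416667
s = 1 + (scale-1)·z/height = 1 + (0.65-1)·3.75/9 = 0.854167
θ = twist·z/height = 199°·3.75/9 = 82.9167° = 1.447169 rad
cos θ = 0.123313, sin θ = 0.992368 (intermediates below are computed at full precision and shown rounded to 5 d.p.)
v1: (-3.5,3.5) → rotate → (-3.90488,-3.04169) → ×s → (-3.33542,-2.59811) → (-3.34,-2.60)
v2: (-1.5,0.5) → rotate → (-0.68115,-1.42690) → ×s → (-0.58182,-1.21881) → (-0.58,-1.22)
v3: (4,-5) → rotate → (5.45509,3.35291) → ×s → (4.65956,2.86394) → (4.66,2.86)
v4: (4.5,-4) → rotate → (4.52438,3.97240) → ×s → (3.86457,3.39310) → (3.86,3.39)
v5: (4,4) → rotate → (-3.47622,4.46272) → ×s → (-2.96927,3.81191) → (-2.97,3.81)

Cross-section at z=3.75: (-3.34,-2.60) (-0.58,-1.22) (4.66,2.86) (3.86,3.39) (-2.97,3.81)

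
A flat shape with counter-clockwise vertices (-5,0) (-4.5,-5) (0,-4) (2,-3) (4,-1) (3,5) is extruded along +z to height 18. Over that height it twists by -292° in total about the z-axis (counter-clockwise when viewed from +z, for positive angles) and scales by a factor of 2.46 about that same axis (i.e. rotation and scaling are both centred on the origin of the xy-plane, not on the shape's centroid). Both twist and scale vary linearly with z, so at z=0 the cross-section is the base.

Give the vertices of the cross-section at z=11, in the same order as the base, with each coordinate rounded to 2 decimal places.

t = z/height = 11/18 = 0.611111
s = 1 + (scale-1)·z/height = 1 + (2.46-1)·11/18 = 1.892222
θ = twist·z/height = -292°·11/18 = -178.4444° = -3.114443 rad
cos θ = -0.999631, sin θ = -0.027146 (intermediates below are computed at full precision and shown rounded to 5 d.p.)
v1: (-5,0) → rotate → (4.99816,0.13573) → ×s → (9.45762,0.25683) → (9.46,0.26)
v2: (-4.5,-5) → rotate → (4.36261,5.12032) → ×s → (8.25503,9.68877) → (8.26,9.69)
v3: (0,-4) → rotate → (-0.10858,3.99853) → ×s → (-0.20547,7.56610) → (-0.21,7.57)
v4: (2,-3) → rotate → (-2.08070,2.94460) → ×s → (-3.93715,5.57184) → (-3.94,5.57)
v5: (4,-1) → rotate → (-4.02567,0.89105) → ×s → (-7.61747,1.68606) → (-7.62,1.69)
v6: (3,5) → rotate → (-2.86316,-5.07960) → ×s → (-5.41774,-9.61172) → (-5.42,-9.61)

Cross-section at z=11: (9.46,0.26) (8.26,9.69) (-0.21,7.57) (-3.94,5.57) (-7.62,1.69) (-5.42,-9.61)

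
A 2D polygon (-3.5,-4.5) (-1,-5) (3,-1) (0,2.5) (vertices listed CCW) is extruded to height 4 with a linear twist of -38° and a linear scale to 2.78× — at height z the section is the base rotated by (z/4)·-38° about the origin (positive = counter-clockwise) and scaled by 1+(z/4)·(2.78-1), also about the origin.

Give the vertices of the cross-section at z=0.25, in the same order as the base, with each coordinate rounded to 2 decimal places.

t = z/height = 0.25/4 = 0.0625
s = 1 + (scale-1)·z/height = 1 + (2.78-1)·0.25/4 = 1.111250
θ = twist·z/height = -38°·0.25/4 = -2.3750° = -0.041452 rad
cos θ = 0.999141, sin θ = -0.041440 (intermediates below are computed at full precision and shown rounded to 5 d.p.)
v1: (-3.5,-4.5) → rotate → (-3.68347,-4.35110) → ×s → (-4.09326,-4.83515) → (-4.09,-4.84)
v2: (-1,-5) → rotate → (-1.20634,-4.95427) → ×s → (-1.34054,-5.50543) → (-1.34,-5.51)
v3: (3,-1) → rotate → (2.95598,-1.12346) → ×s → (3.28484,-1.24845) → (3.28,-1.25)
v4: (0,2.5) → rotate → (0.10360,2.49785) → ×s → (0.11512,2.77574) → (0.12,2.78)

Cross-section at z=0.25: (-4.09,-4.84) (-1.34,-5.51) (3.28,-1.25) (0.12,2.78)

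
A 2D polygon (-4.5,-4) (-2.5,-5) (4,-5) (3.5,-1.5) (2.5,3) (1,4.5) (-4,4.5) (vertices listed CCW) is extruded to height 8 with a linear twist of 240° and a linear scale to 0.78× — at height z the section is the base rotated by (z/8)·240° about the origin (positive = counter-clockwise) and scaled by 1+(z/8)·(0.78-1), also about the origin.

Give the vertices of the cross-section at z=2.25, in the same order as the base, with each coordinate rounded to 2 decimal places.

Cross-section at z=2.25: (1.85,-5.34) (3.44,-3.96) (5.77,1.67) (2.56,2.49) (-1.70,3.24) (-3.54,2.48) (-5.34,-1.85)

t = z/height = 2.25/8 = 0.28125
s = 1 + (scale-1)·z/height = 1 + (0.78-1)·2.25/8 = 0.938125
θ = twist·z/height = 240°·2.25/8 = 67.5000° = 1.178097 rad
cos θ = 0.382683, sin θ = 0.923880 (intermediates below are computed at full precision and shown rounded to 5 d.p.)
v1: (-4.5,-4) → rotate → (1.97344,-5.68819) → ×s → (1.85134,-5.33623) → (1.85,-5.34)
v2: (-2.5,-5) → rotate → (3.66269,-4.22312) → ×s → (3.43606,-3.96181) → (3.44,-3.96)
v3: (4,-5) → rotate → (6.15013,1.78210) → ×s → (5.76959,1.67183) → (5.77,1.67)
v4: (3.5,-1.5) → rotate → (2.72521,2.65955) → ×s → (2.55659,2.49499) → (2.56,2.49)
v5: (2.5,3) → rotate → (-1.81493,3.45775) → ×s → (-1.70263,3.24380) → (-1.70,3.24)
v6: (1,4.5) → rotate → (-3.77477,2.64595) → ×s → (-3.54121,2.48224) → (-3.54,2.48)
v7: (-4,4.5) → rotate → (-5.68819,-1.97344) → ×s → (-5.33623,-1.85134) → (-5.34,-1.85)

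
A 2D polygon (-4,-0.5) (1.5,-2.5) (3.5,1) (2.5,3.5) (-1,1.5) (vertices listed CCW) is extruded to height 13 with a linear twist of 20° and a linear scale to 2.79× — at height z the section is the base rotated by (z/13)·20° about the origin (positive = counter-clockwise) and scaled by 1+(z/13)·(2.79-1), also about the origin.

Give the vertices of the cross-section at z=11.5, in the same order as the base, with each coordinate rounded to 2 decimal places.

Cross-section at z=11.5: (-9.45,-4.37) (5.65,-4.98) (7.83,5.21) (3.41,10.58) (-3.64,2.91)

t = z/height = 11.5/13 = 0.884615
s = 1 + (scale-1)·z/height = 1 + (2.79-1)·11.5/13 = 2.583462
θ = twist·z/height = 20°·11.5/13 = 17.6923° = 0.308789 rad
cos θ = 0.952702, sin θ = 0.303905 (intermediates below are computed at full precision and shown rounded to 5 d.p.)
v1: (-4,-0.5) → rotate → (-3.65886,-1.69197) → ×s → (-9.45252,-4.37114) → (-9.45,-4.37)
v2: (1.5,-2.5) → rotate → (2.18882,-1.92590) → ×s → (5.65472,-4.97548) → (5.65,-4.98)
v3: (3.5,1) → rotate → (3.03055,2.01637) → ×s → (7.82932,5.20922) → (7.83,5.21)
v4: (2.5,3.5) → rotate → (1.31809,4.09422) → ×s → (3.40523,10.57726) → (3.41,10.58)
v5: (-1,1.5) → rotate → (-1.40856,1.12515) → ×s → (-3.63896,2.90678) → (-3.64,2.91)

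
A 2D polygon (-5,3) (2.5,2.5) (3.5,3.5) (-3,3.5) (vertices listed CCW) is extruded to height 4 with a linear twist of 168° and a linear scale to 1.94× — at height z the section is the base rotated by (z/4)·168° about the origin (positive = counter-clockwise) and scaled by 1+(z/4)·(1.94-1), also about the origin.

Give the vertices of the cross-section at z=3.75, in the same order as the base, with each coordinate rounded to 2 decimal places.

t = z/height = 3.75/4 = 0.9375
s = 1 + (scale-1)·z/height = 1 + (1.94-1)·3.75/4 = 1.881250
θ = twist·z/height = 168°·3.75/4 = 157.5000° = 2.748894 rad
cos θ = -0.923880, sin θ = 0.382683 (intermediates below are computed at full precision and shown rounded to 5 d.p.)
v1: (-5,3) → rotate → (3.47135,-4.68506) → ×s → (6.53047,-8.81376) → (6.53,-8.81)
v2: (2.5,2.5) → rotate → (-3.26641,-1.35299) → ×s → (-6.14493,-2.54531) → (-6.14,-2.55)
v3: (3.5,3.5) → rotate → (-4.57297,-1.89419) → ×s → (-8.60290,-3.56344) → (-8.60,-3.56)
v4: (-3,3.5) → rotate → (1.43225,-4.38163) → ×s → (2.69441,-8.24294) → (2.69,-8.24)

Cross-section at z=3.75: (6.53,-8.81) (-6.14,-2.55) (-8.60,-3.56) (2.69,-8.24)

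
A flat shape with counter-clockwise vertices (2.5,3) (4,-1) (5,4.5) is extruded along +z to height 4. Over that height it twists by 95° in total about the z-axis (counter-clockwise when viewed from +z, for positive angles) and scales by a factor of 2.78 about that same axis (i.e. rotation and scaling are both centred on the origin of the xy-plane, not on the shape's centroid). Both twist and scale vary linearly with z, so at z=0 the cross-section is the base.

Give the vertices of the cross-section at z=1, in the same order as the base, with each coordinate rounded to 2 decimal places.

t = z/height = 1/4 = 0.25
s = 1 + (scale-1)·z/height = 1 + (2.78-1)·1/4 = 1.445000
θ = twist·z/height = 95°·1/4 = 23.7500° = 0.414516 rad
cos θ = 0.915311, sin θ = 0.402747 (intermediates below are computed at full precision and shown rounded to 5 d.p.)
v1: (2.5,3) → rotate → (1.08004,3.75280) → ×s → (1.56066,5.42280) → (1.56,5.42)
v2: (4,-1) → rotate → (4.06399,0.69568) → ×s → (5.87247,1.00525) → (5.87,1.01)
v3: (5,4.5) → rotate → (2.76420,6.13264) → ×s → (3.99427,8.86166) → (3.99,8.86)

Cross-section at z=1: (1.56,5.42) (5.87,1.01) (3.99,8.86)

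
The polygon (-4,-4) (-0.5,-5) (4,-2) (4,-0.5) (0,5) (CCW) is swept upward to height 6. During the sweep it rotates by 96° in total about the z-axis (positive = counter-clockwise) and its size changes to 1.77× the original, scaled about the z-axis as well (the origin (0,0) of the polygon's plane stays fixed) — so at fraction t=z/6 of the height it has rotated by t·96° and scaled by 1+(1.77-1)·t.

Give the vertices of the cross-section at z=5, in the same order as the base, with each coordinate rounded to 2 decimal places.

Cross-section at z=5: (5.33,-7.61) (7.94,-2.23) (4.37,5.90) (1.95,6.32) (-8.08,1.43)

t = z/height = 5/6 = 0.833333
s = 1 + (scale-1)·z/height = 1 + (1.77-1)·5/6 = 1.641667
θ = twist·z/height = 96°·5/6 = 80.0000° = 1.396263 rad
cos θ = 0.173648, sin θ = 0.984808 (intermediates below are computed at full precision and shown rounded to 5 d.p.)
v1: (-4,-4) → rotate → (3.24464,-4.63382) → ×s → (5.32661,-7.60719) → (5.33,-7.61)
v2: (-0.5,-5) → rotate → (4.83721,-1.36064) → ×s → (7.94109,-2.23373) → (7.94,-2.23)
v3: (4,-2) → rotate → (2.66421,3.59193) → ×s → (4.37374,5.89676) → (4.37,5.90)
v4: (4,-0.5) → rotate → (1.18700,3.85241) → ×s → (1.94865,6.32437) → (1.95,6.32)
v5: (0,5) → rotate → (-4.92404,0.86824) → ×s → (-8.08363,1.42536) → (-8.08,1.43)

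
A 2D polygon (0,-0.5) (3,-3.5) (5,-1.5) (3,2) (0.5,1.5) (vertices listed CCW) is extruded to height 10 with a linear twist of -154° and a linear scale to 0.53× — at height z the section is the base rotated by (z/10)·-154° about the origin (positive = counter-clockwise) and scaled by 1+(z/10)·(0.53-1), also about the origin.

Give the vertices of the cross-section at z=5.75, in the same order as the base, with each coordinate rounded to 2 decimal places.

Cross-section at z=5.75: (-0.36,-0.01) (-2.50,-2.25) (-1.00,-3.68) (1.51,-2.15) (1.10,-0.34)

t = z/height = 5.75/10 = 0.575
s = 1 + (scale-1)·z/height = 1 + (0.53-1)·5.75/10 = 0.729750
θ = twist·z/height = -154°·5.75/10 = -88.5500° = -1.545489 rad
cos θ = 0.025305, sin θ = -0.999680 (intermediates below are computed at full precision and shown rounded to 5 d.p.)
v1: (0,-0.5) → rotate → (-0.49984,-0.01265) → ×s → (-0.36476,-0.00923) → (-0.36,-0.01)
v2: (3,-3.5) → rotate → (-3.42297,-3.08761) → ×s → (-2.49791,-2.25318) → (-2.50,-2.25)
v3: (5,-1.5) → rotate → (-1.37300,-5.03636) → ×s → (-1.00194,-3.67528) → (-1.00,-3.68)
v4: (3,2) → rotate → (2.07527,-2.94843) → ×s → (1.51443,-2.15162) → (1.51,-2.15)
v5: (0.5,1.5) → rotate → (1.51217,-0.46188) → ×s → (1.10351,-0.33706) → (1.10,-0.34)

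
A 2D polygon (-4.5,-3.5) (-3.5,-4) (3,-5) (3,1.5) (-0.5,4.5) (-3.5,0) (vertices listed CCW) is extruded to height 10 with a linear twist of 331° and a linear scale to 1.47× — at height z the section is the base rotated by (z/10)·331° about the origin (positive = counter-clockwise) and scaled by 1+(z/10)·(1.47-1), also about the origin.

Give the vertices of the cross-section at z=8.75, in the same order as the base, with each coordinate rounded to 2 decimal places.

t = z/height = 8.75/10 = 0.875
s = 1 + (scale-1)·z/height = 1 + (1.47-1)·8.75/10 = 1.411250
θ = twist·z/height = 331°·8.75/10 = 289.6250° = 5.054910 rad
cos θ = 0.335863, sin θ = -0.941911 (intermediates below are computed at full precision and shown rounded to 5 d.p.)
v1: (-4.5,-3.5) → rotate → (-4.80807,3.06308) → ×s → (-6.78539,4.32277) → (-6.79,4.32)
v2: (-3.5,-4) → rotate → (-4.94316,1.95324) → ×s → (-6.97604,2.75651) → (-6.98,2.76)
v3: (3,-5) → rotate → (-3.70197,-4.50505) → ×s → (-5.22440,-6.35775) → (-5.22,-6.36)
v4: (3,1.5) → rotate → (2.42045,-2.32194) → ×s → (3.41587,-3.27684) → (3.42,-3.28)
v5: (-0.5,4.5) → rotate → (4.07067,1.98234) → ×s → (5.74473,2.79757) → (5.74,2.80)
v6: (-3.5,0) → rotate → (-1.17552,3.29669) → ×s → (-1.65895,4.65245) → (-1.66,4.65)

Cross-section at z=8.75: (-6.79,4.32) (-6.98,2.76) (-5.22,-6.36) (3.42,-3.28) (5.74,2.80) (-1.66,4.65)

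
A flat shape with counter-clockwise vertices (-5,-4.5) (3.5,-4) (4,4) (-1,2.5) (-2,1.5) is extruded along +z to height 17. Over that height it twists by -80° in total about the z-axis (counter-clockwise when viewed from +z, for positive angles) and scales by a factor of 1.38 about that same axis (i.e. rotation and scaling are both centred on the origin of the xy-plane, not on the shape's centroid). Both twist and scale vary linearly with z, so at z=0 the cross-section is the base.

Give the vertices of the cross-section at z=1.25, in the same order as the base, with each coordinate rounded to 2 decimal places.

t = z/height = 1.25/17 = 0.0735294
s = 1 + (scale-1)·z/height = 1 + (1.38-1)·1.25/17 = 1.027941
θ = twist·z/height = -80°·1.25/17 = -5.8824° = -0.102666 rad
cos θ = 0.994734, sin θ = -0.102486 (intermediates below are computed at full precision and shown rounded to 5 d.p.)
v1: (-5,-4.5) → rotate → (-5.43486,-3.96387) → ×s → (-5.58672,-4.07463) → (-5.59,-4.07)
v2: (3.5,-4) → rotate → (3.07163,-4.33764) → ×s → (3.15745,-4.45884) → (3.16,-4.46)
v3: (4,4) → rotate → (4.38888,3.56899) → ×s → (4.51151,3.66871) → (4.51,3.67)
v4: (-1,2.5) → rotate → (-0.73852,2.58932) → ×s → (-0.75915,2.66167) → (-0.76,2.66)
v5: (-2,1.5) → rotate → (-1.83574,1.69707) → ×s → (-1.88703,1.74449) → (-1.89,1.74)

Cross-section at z=1.25: (-5.59,-4.07) (3.16,-4.46) (4.51,3.67) (-0.76,2.66) (-1.89,1.74)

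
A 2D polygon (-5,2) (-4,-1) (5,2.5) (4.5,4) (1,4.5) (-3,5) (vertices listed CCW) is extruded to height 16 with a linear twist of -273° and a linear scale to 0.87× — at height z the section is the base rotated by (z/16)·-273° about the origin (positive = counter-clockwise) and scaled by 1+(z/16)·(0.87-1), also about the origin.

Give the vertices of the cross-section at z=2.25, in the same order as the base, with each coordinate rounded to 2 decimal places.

Cross-section at z=2.25: (-2.63,4.59) (-3.69,1.67) (5.37,-1.12) (5.90,0.33) (3.51,2.85) (0.74,5.68)

t = z/height = 2.25/16 = 0.140625
s = 1 + (scale-1)·z/height = 1 + (0.87-1)·2.25/16 = 0.981719
θ = twist·z/height = -273°·2.25/16 = -38.3906° = -0.670043 rad
cos θ = 0.783795, sin θ = -0.621020 (intermediates below are computed at full precision and shown rounded to 5 d.p.)
v1: (-5,2) → rotate → (-2.67694,4.67269) → ×s → (-2.62800,4.58727) → (-2.63,4.59)
v2: (-4,-1) → rotate → (-3.75620,1.70028) → ×s → (-3.68753,1.66920) → (-3.69,1.67)
v3: (5,2.5) → rotate → (5.47152,-1.14561) → ×s → (5.37150,-1.12467) → (5.37,-1.12)
v4: (4.5,4) → rotate → (6.01116,0.34059) → ×s → (5.90126,0.33437) → (5.90,0.33)
v5: (1,4.5) → rotate → (3.57838,2.90606) → ×s → (3.51297,2.85293) → (3.51,2.85)
v6: (-3,5) → rotate → (0.75371,5.78203) → ×s → (0.73993,5.67633) → (0.74,5.68)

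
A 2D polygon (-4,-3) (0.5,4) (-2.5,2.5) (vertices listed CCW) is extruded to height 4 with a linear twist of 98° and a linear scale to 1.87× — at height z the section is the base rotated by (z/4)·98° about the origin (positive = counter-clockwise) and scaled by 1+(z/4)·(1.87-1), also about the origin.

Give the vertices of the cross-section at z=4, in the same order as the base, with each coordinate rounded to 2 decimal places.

Cross-section at z=4: (6.60,-6.63) (-7.54,-0.12) (-3.98,-5.28)

t = z/height = 4/4 = 1
s = 1 + (scale-1)·z/height = 1 + (1.87-1)·4/4 = 1.870000
θ = twist·z/height = 98°·4/4 = 98.0000° = 1.710423 rad
cos θ = -0.139173, sin θ = 0.990268 (intermediates below are computed at full precision and shown rounded to 5 d.p.)
v1: (-4,-3) → rotate → (3.52750,-3.54355) → ×s → (6.59642,-6.62644) → (6.60,-6.63)
v2: (0.5,4) → rotate → (-4.03066,-0.06156) → ×s → (-7.53733,-0.11511) → (-7.54,-0.12)
v3: (-2.5,2.5) → rotate → (-2.12774,-2.82360) → ×s → (-3.97887,-5.28014) → (-3.98,-5.28)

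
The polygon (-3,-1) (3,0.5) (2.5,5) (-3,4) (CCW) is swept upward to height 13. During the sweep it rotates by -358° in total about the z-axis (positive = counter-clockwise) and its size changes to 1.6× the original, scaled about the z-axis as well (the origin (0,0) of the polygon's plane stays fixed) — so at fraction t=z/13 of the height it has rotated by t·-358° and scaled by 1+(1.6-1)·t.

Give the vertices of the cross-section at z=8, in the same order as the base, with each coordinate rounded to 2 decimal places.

t = z/height = 8/13 = 0.615385
s = 1 + (scale-1)·z/height = 1 + (1.6-1)·8/13 = 1.369231
θ = twist·z/height = -358°·8/13 = -220.3077° = -3.845095 rad
cos θ = -0.762581, sin θ = 0.646892 (intermediates below are computed at full precision and shown rounded to 5 d.p.)
v1: (-3,-1) → rotate → (2.93464,-1.17810) → ×s → (4.01819,-1.61308) → (4.02,-1.61)
v2: (3,0.5) → rotate → (-2.61119,1.55939) → ×s → (-3.57532,2.13516) → (-3.58,2.14)
v3: (2.5,5) → rotate → (-5.14091,-2.19568) → ×s → (-7.03910,-3.00639) → (-7.04,-3.01)
v4: (-3,4) → rotate → (-0.29982,-4.99100) → ×s → (-0.41053,-6.83383) → (-0.41,-6.83)

Cross-section at z=8: (4.02,-1.61) (-3.58,2.14) (-7.04,-3.01) (-0.41,-6.83)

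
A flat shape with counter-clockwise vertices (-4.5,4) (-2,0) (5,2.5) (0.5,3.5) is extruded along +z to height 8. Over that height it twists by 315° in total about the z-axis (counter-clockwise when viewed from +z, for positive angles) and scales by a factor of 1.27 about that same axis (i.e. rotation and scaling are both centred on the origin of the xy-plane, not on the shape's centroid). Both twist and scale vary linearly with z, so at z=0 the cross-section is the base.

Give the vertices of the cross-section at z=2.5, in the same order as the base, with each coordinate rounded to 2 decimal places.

Cross-section at z=2.5: (-3.57,-5.46) (0.32,-2.15) (-3.48,4.97) (-3.83,-0.02)

t = z/height = 2.5/8 = 0.3125
s = 1 + (scale-1)·z/height = 1 + (1.27-1)·2.5/8 = 1.084375
θ = twist·z/height = 315°·2.5/8 = 98.4375° = 1.718058 rad
cos θ = -0.146730, sin θ = 0.989177 (intermediates below are computed at full precision and shown rounded to 5 d.p.)
v1: (-4.5,4) → rotate → (-3.29642,-5.03822) → ×s → (-3.57455,-5.46332) → (-3.57,-5.46)
v2: (-2,0) → rotate → (0.29346,-1.97835) → ×s → (0.31822,-2.14528) → (0.32,-2.15)
v3: (5,2.5) → rotate → (-3.20659,4.57906) → ×s → (-3.47715,4.96541) → (-3.48,4.97)
v4: (0.5,3.5) → rotate → (-3.53548,-0.01897) → ×s → (-3.83379,-0.02057) → (-3.83,-0.02)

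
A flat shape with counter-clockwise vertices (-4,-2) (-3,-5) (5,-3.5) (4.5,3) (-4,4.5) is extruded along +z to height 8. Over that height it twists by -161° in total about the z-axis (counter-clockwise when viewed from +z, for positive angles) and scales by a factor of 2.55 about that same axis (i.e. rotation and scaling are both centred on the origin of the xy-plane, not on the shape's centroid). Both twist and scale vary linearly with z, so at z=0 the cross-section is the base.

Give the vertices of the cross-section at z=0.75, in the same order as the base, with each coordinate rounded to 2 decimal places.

t = z/height = 0.75/8 = 0.09375
s = 1 + (scale-1)·z/height = 1 + (2.55-1)·0.75/8 = 1.145313
θ = twist·z/height = -161°·0.75/8 = -15.0938° = -0.263436 rad
cos θ = 0.965501, sin θ = -0.260399 (intermediates below are computed at full precision and shown rounded to 5 d.p.)
v1: (-4,-2) → rotate → (-4.38280,-0.88941) → ×s → (-5.01968,-1.01865) → (-5.02,-1.02)
v2: (-3,-5) → rotate → (-4.19850,-4.04631) → ×s → (-4.80859,-4.63429) → (-4.81,-4.63)
v3: (5,-3.5) → rotate → (3.91611,-4.68125) → ×s → (4.48517,-5.36149) → (4.49,-5.36)
v4: (4.5,3) → rotate → (5.12595,1.72471) → ×s → (5.87082,1.97533) → (5.87,1.98)
v5: (-4,4.5) → rotate → (-2.69021,5.38635) → ×s → (-3.08113,6.16906) → (-3.08,6.17)

Cross-section at z=0.75: (-5.02,-1.02) (-4.81,-4.63) (4.49,-5.36) (5.87,1.98) (-3.08,6.17)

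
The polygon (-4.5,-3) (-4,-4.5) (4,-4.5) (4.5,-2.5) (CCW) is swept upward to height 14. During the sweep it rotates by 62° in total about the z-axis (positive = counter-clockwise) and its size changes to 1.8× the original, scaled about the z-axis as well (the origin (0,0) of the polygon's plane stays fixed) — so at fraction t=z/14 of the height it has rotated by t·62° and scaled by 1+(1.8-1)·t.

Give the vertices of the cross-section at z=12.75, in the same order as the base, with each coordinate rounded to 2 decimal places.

t = z/height = 12.75/14 = 0.910714
s = 1 + (scale-1)·z/height = 1 + (1.8-1)·12.75/14 = 1.728571
θ = twist·z/height = 62°·12.75/14 = 56.4643° = 0.985488 rad
cos θ = 0.552457, sin θ = 0.833542 (intermediates below are computed at full precision and shown rounded to 5 d.p.)
v1: (-4.5,-3) → rotate → (0.01457,-5.40831) → ×s → (0.02519,-9.34865) → (0.03,-9.35)
v2: (-4,-4.5) → rotate → (1.54111,-5.82022) → ×s → (2.66392,-10.06067) → (2.66,-10.06)
v3: (4,-4.5) → rotate → (5.96076,0.84811) → ×s → (10.30361,1.46602) → (10.30,1.47)
v4: (4.5,-2.5) → rotate → (4.56991,2.36980) → ×s → (7.89941,4.09636) → (7.90,4.10)

Cross-section at z=12.75: (0.03,-9.35) (2.66,-10.06) (10.30,1.47) (7.90,4.10)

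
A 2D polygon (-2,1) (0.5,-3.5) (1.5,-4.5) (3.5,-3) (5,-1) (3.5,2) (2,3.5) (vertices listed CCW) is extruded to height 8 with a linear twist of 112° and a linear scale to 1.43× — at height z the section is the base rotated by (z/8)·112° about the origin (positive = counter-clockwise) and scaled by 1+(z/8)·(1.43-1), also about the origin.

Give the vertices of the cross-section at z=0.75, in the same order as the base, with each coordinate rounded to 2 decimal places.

Cross-section at z=0.75: (-2.24,0.64) (1.17,-3.49) (2.39,-4.32) (4.15,-2.41) (5.30,-0.07) (3.20,2.71) (1.38,3.96)

t = z/height = 0.75/8 = 0.09375
s = 1 + (scale-1)·z/height = 1 + (1.43-1)·0.75/8 = 1.040313
θ = twist·z/height = 112°·0.75/8 = 10.5000° = 0.183260 rad
cos θ = 0.983255, sin θ = 0.182236 (intermediates below are computed at full precision and shown rounded to 5 d.p.)
v1: (-2,1) → rotate → (-2.14875,0.61878) → ×s → (-2.23537,0.64373) → (-2.24,0.64)
v2: (0.5,-3.5) → rotate → (1.12945,-3.35027) → ×s → (1.17498,-3.48533) → (1.17,-3.49)
v3: (1.5,-4.5) → rotate → (2.29494,-4.15129) → ×s → (2.38746,-4.31864) → (2.39,-4.32)
v4: (3.5,-3) → rotate → (3.98810,-2.31194) → ×s → (4.14887,-2.40514) → (4.15,-2.41)
v5: (5,-1) → rotate → (5.09851,-0.07208) → ×s → (5.30404,-0.07498) → (5.30,-0.07)
v6: (3.5,2) → rotate → (3.07692,2.60433) → ×s → (3.20096,2.70932) → (3.20,2.71)
v7: (2,3.5) → rotate → (1.32869,3.80586) → ×s → (1.38225,3.95929) → (1.38,3.96)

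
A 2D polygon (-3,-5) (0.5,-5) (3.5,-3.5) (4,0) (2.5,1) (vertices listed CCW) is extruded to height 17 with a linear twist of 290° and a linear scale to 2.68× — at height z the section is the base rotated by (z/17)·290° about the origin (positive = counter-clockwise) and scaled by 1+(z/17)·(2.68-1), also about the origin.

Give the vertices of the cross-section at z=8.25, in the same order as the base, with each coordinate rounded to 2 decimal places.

Cross-section at z=8.25: (9.96,3.58) (5.04,7.60) (-0.90,8.94) (-5.62,4.60) (-4.66,1.47)

t = z/height = 8.25/17 = 0.485294
s = 1 + (scale-1)·z/height = 1 + (2.68-1)·8.25/17 = 1.815294
θ = twist·z/height = 290°·8.25/17 = 140.7353° = 2.456294 rad
cos θ = -0.774230, sin θ = 0.632904 (intermediates below are computed at full precision and shown rounded to 5 d.p.)
v1: (-3,-5) → rotate → (5.48721,1.97244) → ×s → (9.96090,3.58056) → (9.96,3.58)
v2: (0.5,-5) → rotate → (2.77741,4.18760) → ×s → (5.04181,7.60173) → (5.04,7.60)
v3: (3.5,-3.5) → rotate → (-0.49464,4.92497) → ×s → (-0.89792,8.94027) → (-0.90,8.94)
v4: (4,0) → rotate → (-3.09692,2.53162) → ×s → (-5.62182,4.59563) → (-5.62,4.60)
v5: (2.5,1) → rotate → (-2.56848,0.80803) → ×s → (-4.66255,1.46681) → (-4.66,1.47)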